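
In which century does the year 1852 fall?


Century = (year - 1) // 100 + 1
= (1852 - 1) // 100 + 1
= 1851 // 100 + 1
= 18 + 1

19th century


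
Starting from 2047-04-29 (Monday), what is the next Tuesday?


Current: Monday
Target: Tuesday
Days ahead: 1

Next Tuesday: 2047-04-30


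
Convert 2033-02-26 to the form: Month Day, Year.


ISO 2033-02-26 parses as year=2033, month=02, day=26
Month 2 -> February

February 26, 2033


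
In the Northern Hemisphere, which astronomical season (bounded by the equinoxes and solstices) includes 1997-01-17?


Date: January 17
Astronomical Winter (approx.; exact equinox/solstice day varies by year): December 21 to March 19
January 17 falls within the Winter window

Winter


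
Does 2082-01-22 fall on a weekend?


Anchor: Jan 1, 2082. With p = 2082 - 1 = 2081: (p + p//4 - p//100 + p//400) mod 7 = (2081 + 520 - 20 + 5) mod 7 = 2586 mod 7 = 3 -> Thursday (Mon=0 ... Sun=6)
Day of year: 22; offset = 21
Weekday index = (3 + 21) mod 7 = 3 -> Thursday
Weekend days: Saturday, Sunday

No


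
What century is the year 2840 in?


Century = (year - 1) // 100 + 1
= (2840 - 1) // 100 + 1
= 2839 // 100 + 1
= 28 + 1

29th century


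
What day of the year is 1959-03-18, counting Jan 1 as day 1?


Date: March 18, 1959
Days in months 1 through 2: 59
Plus 18 days in March

Day of year: 77


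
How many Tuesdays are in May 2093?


May 2093 has 31 days
Anchor: Jan 1, 2093. With p = 2093 - 1 = 2092: (p + p//4 - p//100 + p//400) mod 7 = (2092 + 523 - 20 + 5) mod 7 = 2600 mod 7 = 3 -> Thursday (Mon=0 ... Sun=6)
Days before May (Jan-Apr): 120; May 1 index = (3 + 120) mod 7 = 4 -> Friday
First Tuesday is May 5
Tuesdays: 5, 12, 19, 26

4 Tuesdays


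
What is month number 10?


Month 10 of 12

October


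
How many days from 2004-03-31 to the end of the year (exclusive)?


Day of year: 91 of 366
Remaining = 366 - 91

275 days


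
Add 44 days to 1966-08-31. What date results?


Start: 1966-08-31, add 44 days
August 31 is the last day of August 1966 -> 44 left
September 1966 has 30 days -> 14 left
October 1966: 14 <= 31 -> lands on October 14

Result: 1966-10-14


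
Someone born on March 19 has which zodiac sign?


Date: March 19
Conventional tropical zodiac dates: Pisces from February 19 onward; Aries starts March 21
March 19 falls within the Pisces range

Pisces


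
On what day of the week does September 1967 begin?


Target: September 1, 1967
Anchor: Jan 1, 1967. With p = 1967 - 1 = 1966: (p + p//4 - p//100 + p//400) mod 7 = (1966 + 491 - 19 + 4) mod 7 = 2442 mod 7 = 6 -> Sunday (Mon=0 ... Sun=6)
Days before September (Jan-Aug): 243 days
Weekday index = (6 + 243) mod 7 = 4

Friday


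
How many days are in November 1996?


November 1996

30 days


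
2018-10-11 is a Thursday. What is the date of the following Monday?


Current: Thursday
Target: Monday
Days ahead: 4

Next Monday: 2018-10-15


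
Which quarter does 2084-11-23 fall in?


Month: November (month 11)
Q1: Jan-Mar, Q2: Apr-Jun, Q3: Jul-Sep, Q4: Oct-Dec

Q4


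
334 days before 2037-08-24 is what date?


Start: 2037-08-24, subtract 334 days
Back 24 days from August 24 reaches July 31, 2037 -> 310 left
July 2037 has 31 days -> back to June 30, 2037 -> 279 left
June 2037 has 30 days -> back to May 31, 2037 -> 249 left
May 2037 has 31 days -> back to April 30, 2037 -> 218 left
April 2037 has 30 days -> back to March 31, 2037 -> 188 left
March 2037 has 31 days -> back to February 28, 2037 -> 157 left
February 2037 has 28 days -> back to January 31, 2037 -> 129 left
January 2037 has 31 days -> back to December 31, 2036 -> 98 left
December 2036 has 31 days -> back to November 30, 2036 -> 67 left
November 2036 has 30 days -> back to October 31, 2036 -> 37 left
October 2036 has 31 days -> back to September 30, 2036 -> 6 left
September 2036: 30 - 6 = 24 -> lands on September 24

Result: 2036-09-24


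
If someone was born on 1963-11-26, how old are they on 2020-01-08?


Birth: 1963-11-26
Reference: 2020-01-08
Year difference: 2020 - 1963 = 57
Birthday not yet reached in 2020, subtract 1

56 years old


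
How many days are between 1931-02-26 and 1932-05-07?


From 1931-02-26 to 1932-05-07
1931-02-26: days before February = 31; day of year = 31 + 26 = 57
1932-05-07: days before May = 31 + 29 + 31 + 30 = 121 (1932 is a leap year); day of year = 121 + 7 = 128
Rest of 1931: 365 - 57 = 308
Total = 308 + 128 = 436

436 days


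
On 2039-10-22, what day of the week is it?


Date: October 22, 2039
Anchor: Jan 1, 2039. With p = 2039 - 1 = 2038: (p + p//4 - p//100 + p//400) mod 7 = (2038 + 509 - 20 + 5) mod 7 = 2532 mod 7 = 5 -> Saturday (Mon=0 ... Sun=6)
Days before October (Jan-Sep): 273; offset = 273 + 22 - 1 = 294
Weekday index = (5 + 294) mod 7 = 5

Day of the week: Saturday


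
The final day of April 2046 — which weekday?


April 2046 has 30 days
Anchor: Jan 1, 2046. With p = 2046 - 1 = 2045: (p + p//4 - p//100 + p//400) mod 7 = (2045 + 511 - 20 + 5) mod 7 = 2541 mod 7 = 0 -> Monday (Mon=0 ... Sun=6)
Days before April (Jan-Mar): 90; April 1 index = (0 + 90) mod 7 = 6 -> Sunday
Last day offset: 30 - 1 = 29 days
Weekday index = (6 + 29) mod 7 = 0

Monday, April 30


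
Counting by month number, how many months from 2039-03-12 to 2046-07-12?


From March 2039 to July 2046
7 years * 12 = 84 months, plus 4 months = 88

88 months


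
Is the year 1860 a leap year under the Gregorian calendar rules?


Gregorian leap year rule: divisible by 4, but not by 100, unless also by 400.
1860 is divisible by 4 but not 100 -> leap year

Yes


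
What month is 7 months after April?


April is month 4
4 + 7 = 11

November


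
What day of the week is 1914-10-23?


Date: October 23, 1914
Anchor: Jan 1, 1914. With p = 1914 - 1 = 1913: (p + p//4 - p//100 + p//400) mod 7 = (1913 + 478 - 19 + 4) mod 7 = 2376 mod 7 = 3 -> Thursday (Mon=0 ... Sun=6)
Days before October (Jan-Sep): 273; offset = 273 + 23 - 1 = 295
Weekday index = (3 + 295) mod 7 = 4

Day of the week: Friday


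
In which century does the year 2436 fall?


Century = (year - 1) // 100 + 1
= (2436 - 1) // 100 + 1
= 2435 // 100 + 1
= 24 + 1

25th century


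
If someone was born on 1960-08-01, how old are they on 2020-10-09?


Birth: 1960-08-01
Reference: 2020-10-09
Year difference: 2020 - 1960 = 60

60 years old


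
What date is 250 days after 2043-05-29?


Start: 2043-05-29, add 250 days
May 2043 has 31 days: 31 - 29 = 2 days to May 31 -> 248 left
June 2043 has 30 days -> 218 left
July 2043 has 31 days -> 187 left
August 2043 has 31 days -> 156 left
September 2043 has 30 days -> 126 left
October 2043 has 31 days -> 95 left
November 2043 has 30 days -> 65 left
December 2043 has 31 days -> 34 left
January 2044 has 31 days -> 3 left
February 2044: 3 <= 29 -> lands on February 3

Result: 2044-02-03


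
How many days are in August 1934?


August 1934

31 days


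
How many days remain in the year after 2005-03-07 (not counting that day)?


Day of year: 66 of 365
Remaining = 365 - 66

299 days


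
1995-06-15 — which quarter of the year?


Month: June (month 6)
Q1: Jan-Mar, Q2: Apr-Jun, Q3: Jul-Sep, Q4: Oct-Dec

Q2


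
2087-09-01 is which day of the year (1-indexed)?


Date: September 1, 2087
Days in months 1 through 8: 243
Plus 1 days in September

Day of year: 244


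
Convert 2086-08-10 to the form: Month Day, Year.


ISO 2086-08-10 parses as year=2086, month=08, day=10
Month 8 -> August

August 10, 2086


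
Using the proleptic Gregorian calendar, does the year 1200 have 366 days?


Gregorian leap year rule: divisible by 4, but not by 100, unless also by 400.
1200 is divisible by 400 -> leap year

Yes


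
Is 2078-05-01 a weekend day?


Anchor: Jan 1, 2078. With p = 2078 - 1 = 2077: (p + p//4 - p//100 + p//400) mod 7 = (2077 + 519 - 20 + 5) mod 7 = 2581 mod 7 = 5 -> Saturday (Mon=0 ... Sun=6)
Day of year: 121; offset = 120
Weekday index = (5 + 120) mod 7 = 6 -> Sunday
Weekend days: Saturday, Sunday

Yes


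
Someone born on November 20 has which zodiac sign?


Date: November 20
Conventional tropical zodiac dates: Scorpio from October 23 onward; Sagittarius starts November 22
November 20 falls within the Scorpio range

Scorpio


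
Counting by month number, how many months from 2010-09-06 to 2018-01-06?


From September 2010 to January 2018
8 years * 12 = 96 months, minus 8 months = 88

88 months


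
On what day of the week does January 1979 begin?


Target: January 1, 1979
Anchor: Jan 1, 1979. With p = 1979 - 1 = 1978: (p + p//4 - p//100 + p//400) mod 7 = (1978 + 494 - 19 + 4) mod 7 = 2457 mod 7 = 0 -> Monday (Mon=0 ... Sun=6)
Offset from anchor: 0 days
Weekday index = (0 + 0) mod 7 = 0

Monday


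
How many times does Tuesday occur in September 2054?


September 2054 has 30 days
Anchor: Jan 1, 2054. With p = 2054 - 1 = 2053: (p + p//4 - p//100 + p//400) mod 7 = (2053 + 513 - 20 + 5) mod 7 = 2551 mod 7 = 3 -> Thursday (Mon=0 ... Sun=6)
Days before September (Jan-Aug): 243; September 1 index = (3 + 243) mod 7 = 1 -> Tuesday
First Tuesday is September 1
Tuesdays: 1, 8, 15, 22, 29

5 Tuesdays


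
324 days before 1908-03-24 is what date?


Start: 1908-03-24, subtract 324 days
Back 24 days from March 24 reaches February 29, 1908 -> 300 left
February 1908 has 29 days -> back to January 31, 1908 -> 271 left
January 1908 has 31 days -> back to December 31, 1907 -> 240 left
December 1907 has 31 days -> back to November 30, 1907 -> 209 left
November 1907 has 30 days -> back to October 31, 1907 -> 179 left
October 1907 has 31 days -> back to September 30, 1907 -> 148 left
September 1907 has 30 days -> back to August 31, 1907 -> 118 left
August 1907 has 31 days -> back to July 31, 1907 -> 87 left
July 1907 has 31 days -> back to June 30, 1907 -> 56 left
June 1907 has 30 days -> back to May 31, 1907 -> 26 left
May 1907: 31 - 26 = 5 -> lands on May 5

Result: 1907-05-05


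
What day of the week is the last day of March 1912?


March 1912 has 31 days
Anchor: Jan 1, 1912. With p = 1912 - 1 = 1911: (p + p//4 - p//100 + p//400) mod 7 = (1911 + 477 - 19 + 4) mod 7 = 2373 mod 7 = 0 -> Monday (Mon=0 ... Sun=6)
Days before March (Jan-Feb): 60; March 1 index = (0 + 60) mod 7 = 4 -> Friday
Last day offset: 31 - 1 = 30 days
Weekday index = (4 + 30) mod 7 = 6

Sunday, March 31


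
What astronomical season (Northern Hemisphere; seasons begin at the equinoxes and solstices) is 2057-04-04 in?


Date: April 4
Astronomical Spring (approx.; exact equinox/solstice day varies by year): March 20 to June 20
April 4 falls within the Spring window

Spring


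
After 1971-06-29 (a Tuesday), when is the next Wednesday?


Current: Tuesday
Target: Wednesday
Days ahead: 1

Next Wednesday: 1971-06-30


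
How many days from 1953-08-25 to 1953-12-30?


From 1953-08-25 to 1953-12-30
1953-08-25: days before August = 31 + 28 + 31 + 30 + 31 + 30 + 31 = 212 (1953 is not a leap year); day of year = 212 + 25 = 237
1953-12-30: days before December = 31 + 28 + 31 + 30 + 31 + 30 + 31 + 31 + 30 + 31 + 30 = 334 (1953 is not a leap year); day of year = 334 + 30 = 364
Same year: 364 - 237 = 127

127 days


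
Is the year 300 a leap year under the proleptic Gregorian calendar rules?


Gregorian leap year rule: divisible by 4, but not by 100, unless also by 400.
300 is divisible by 100 but not 400 -> not a leap year

No


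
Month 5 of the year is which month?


Month 5 of 12

May


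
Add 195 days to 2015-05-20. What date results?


Start: 2015-05-20, add 195 days
May 2015 has 31 days: 31 - 20 = 11 days to May 31 -> 184 left
June 2015 has 30 days -> 154 left
July 2015 has 31 days -> 123 left
August 2015 has 31 days -> 92 left
September 2015 has 30 days -> 62 left
October 2015 has 31 days -> 31 left
November 2015 has 30 days -> 1 left
December 2015: 1 <= 31 -> lands on December 1

Result: 2015-12-01


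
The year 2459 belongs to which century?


Century = (year - 1) // 100 + 1
= (2459 - 1) // 100 + 1
= 2458 // 100 + 1
= 24 + 1

25th century


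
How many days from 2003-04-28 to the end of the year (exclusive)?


Day of year: 118 of 365
Remaining = 365 - 118

247 days


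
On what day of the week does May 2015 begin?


Target: May 1, 2015
Anchor: Jan 1, 2015. With p = 2015 - 1 = 2014: (p + p//4 - p//100 + p//400) mod 7 = (2014 + 503 - 20 + 5) mod 7 = 2502 mod 7 = 3 -> Thursday (Mon=0 ... Sun=6)
Days before May (Jan-Apr): 120 days
Weekday index = (3 + 120) mod 7 = 4

Friday


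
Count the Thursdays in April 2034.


April 2034 has 30 days
Anchor: Jan 1, 2034. With p = 2034 - 1 = 2033: (p + p//4 - p//100 + p//400) mod 7 = (2033 + 508 - 20 + 5) mod 7 = 2526 mod 7 = 6 -> Sunday (Mon=0 ... Sun=6)
Days before April (Jan-Mar): 90; April 1 index = (6 + 90) mod 7 = 5 -> Saturday
First Thursday is April 6
Thursdays: 6, 13, 20, 27

4 Thursdays


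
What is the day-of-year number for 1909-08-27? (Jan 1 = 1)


Date: August 27, 1909
Days in months 1 through 7: 212
Plus 27 days in August

Day of year: 239


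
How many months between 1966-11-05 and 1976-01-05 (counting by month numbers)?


From November 1966 to January 1976
10 years * 12 = 120 months, minus 10 months = 110

110 months


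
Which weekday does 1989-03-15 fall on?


Date: March 15, 1989
Anchor: Jan 1, 1989. With p = 1989 - 1 = 1988: (p + p//4 - p//100 + p//400) mod 7 = (1988 + 497 - 19 + 4) mod 7 = 2470 mod 7 = 6 -> Sunday (Mon=0 ... Sun=6)
Days before March (Jan-Feb): 59; offset = 59 + 15 - 1 = 73
Weekday index = (6 + 73) mod 7 = 2

Day of the week: Wednesday


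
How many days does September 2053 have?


September 2053

30 days


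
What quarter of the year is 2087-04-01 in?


Month: April (month 4)
Q1: Jan-Mar, Q2: Apr-Jun, Q3: Jul-Sep, Q4: Oct-Dec

Q2


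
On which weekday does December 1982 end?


December 1982 has 31 days
Anchor: Jan 1, 1982. With p = 1982 - 1 = 1981: (p + p//4 - p//100 + p//400) mod 7 = (1981 + 495 - 19 + 4) mod 7 = 2461 mod 7 = 4 -> Friday (Mon=0 ... Sun=6)
Days before December (Jan-Nov): 334; December 1 index = (4 + 334) mod 7 = 2 -> Wednesday
Last day offset: 31 - 1 = 30 days
Weekday index = (2 + 30) mod 7 = 4

Friday, December 31


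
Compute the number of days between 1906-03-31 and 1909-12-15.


From 1906-03-31 to 1909-12-15
1906-03-31: days before March = 31 + 28 = 59 (1906 is not a leap year); day of year = 59 + 31 = 90
1909-12-15: days before December = 31 + 28 + 31 + 30 + 31 + 30 + 31 + 31 + 30 + 31 + 30 = 334 (1909 is not a leap year); day of year = 334 + 15 = 349
Rest of 1906: 365 - 90 = 275
Full years 1907 (365), 1908 (366): 731
Total = 275 + 731 + 349 = 1355

1355 days


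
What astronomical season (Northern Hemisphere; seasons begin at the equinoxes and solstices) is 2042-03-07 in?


Date: March 7
Astronomical Winter (approx.; exact equinox/solstice day varies by year): December 21 to March 19
March 7 falls within the Winter window

Winter


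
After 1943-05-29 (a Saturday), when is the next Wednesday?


Current: Saturday
Target: Wednesday
Days ahead: 4

Next Wednesday: 1943-06-02


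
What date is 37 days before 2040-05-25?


Start: 2040-05-25, subtract 37 days
Back 25 days from May 25 reaches April 30, 2040 -> 12 left
April 2040: 30 - 12 = 18 -> lands on April 18

Result: 2040-04-18


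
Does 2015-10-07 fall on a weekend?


Anchor: Jan 1, 2015. With p = 2015 - 1 = 2014: (p + p//4 - p//100 + p//400) mod 7 = (2014 + 503 - 20 + 5) mod 7 = 2502 mod 7 = 3 -> Thursday (Mon=0 ... Sun=6)
Day of year: 280; offset = 279
Weekday index = (3 + 279) mod 7 = 2 -> Wednesday
Weekend days: Saturday, Sunday

No


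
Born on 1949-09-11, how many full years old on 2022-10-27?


Birth: 1949-09-11
Reference: 2022-10-27
Year difference: 2022 - 1949 = 73

73 years old


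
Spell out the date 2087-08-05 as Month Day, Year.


ISO 2087-08-05 parses as year=2087, month=08, day=05
Month 8 -> August

August 5, 2087


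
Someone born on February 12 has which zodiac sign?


Date: February 12
Conventional tropical zodiac dates: Aquarius from January 20 onward; Pisces starts February 19
February 12 falls within the Aquarius range

Aquarius


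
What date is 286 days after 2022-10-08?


Start: 2022-10-08, add 286 days
October 2022 has 31 days: 31 - 8 = 23 days to October 31 -> 263 left
November 2022 has 30 days -> 233 left
December 2022 has 31 days -> 202 left
January 2023 has 31 days -> 171 left
February 2023 has 28 days -> 143 left
March 2023 has 31 days -> 112 left
April 2023 has 30 days -> 82 left
May 2023 has 31 days -> 51 left
June 2023 has 30 days -> 21 left
July 2023: 21 <= 31 -> lands on July 21

Result: 2023-07-21


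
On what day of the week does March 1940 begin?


Target: March 1, 1940
Anchor: Jan 1, 1940. With p = 1940 - 1 = 1939: (p + p//4 - p//100 + p//400) mod 7 = (1939 + 484 - 19 + 4) mod 7 = 2408 mod 7 = 0 -> Monday (Mon=0 ... Sun=6)
Days before March (Jan-Feb): 60 days
Weekday index = (0 + 60) mod 7 = 4

Friday


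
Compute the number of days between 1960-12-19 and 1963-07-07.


From 1960-12-19 to 1963-07-07
1960-12-19: days before December = 31 + 29 + 31 + 30 + 31 + 30 + 31 + 31 + 30 + 31 + 30 = 335 (1960 is a leap year); day of year = 335 + 19 = 354
1963-07-07: days before July = 31 + 28 + 31 + 30 + 31 + 30 = 181 (1963 is not a leap year); day of year = 181 + 7 = 188
Rest of 1960: 366 - 354 = 12
Full years 1961 (365), 1962 (365): 730
Total = 12 + 730 + 188 = 930

930 days


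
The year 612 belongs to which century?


Century = (year - 1) // 100 + 1
= (612 - 1) // 100 + 1
= 611 // 100 + 1
= 6 + 1

7th century


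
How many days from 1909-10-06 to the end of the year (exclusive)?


Day of year: 279 of 365
Remaining = 365 - 279

86 days


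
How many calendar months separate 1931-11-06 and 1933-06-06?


From November 1931 to June 1933
2 years * 12 = 24 months, minus 5 months = 19

19 months


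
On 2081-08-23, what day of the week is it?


Date: August 23, 2081
Anchor: Jan 1, 2081. With p = 2081 - 1 = 2080: (p + p//4 - p//100 + p//400) mod 7 = (2080 + 520 - 20 + 5) mod 7 = 2585 mod 7 = 2 -> Wednesday (Mon=0 ... Sun=6)
Days before August (Jan-Jul): 212; offset = 212 + 23 - 1 = 234
Weekday index = (2 + 234) mod 7 = 5

Day of the week: Saturday


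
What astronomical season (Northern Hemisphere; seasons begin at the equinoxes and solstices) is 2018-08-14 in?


Date: August 14
Astronomical Summer (approx.; exact equinox/solstice day varies by year): June 21 to September 21
August 14 falls within the Summer window

Summer


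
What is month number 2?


Month 2 of 12

February


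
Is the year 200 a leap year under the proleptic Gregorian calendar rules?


Gregorian leap year rule: divisible by 4, but not by 100, unless also by 400.
200 is divisible by 100 but not 400 -> not a leap year

No


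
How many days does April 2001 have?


April 2001

30 days


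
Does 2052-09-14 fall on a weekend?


Anchor: Jan 1, 2052. With p = 2052 - 1 = 2051: (p + p//4 - p//100 + p//400) mod 7 = (2051 + 512 - 20 + 5) mod 7 = 2548 mod 7 = 0 -> Monday (Mon=0 ... Sun=6)
Day of year: 258; offset = 257
Weekday index = (0 + 257) mod 7 = 5 -> Saturday
Weekend days: Saturday, Sunday

Yes


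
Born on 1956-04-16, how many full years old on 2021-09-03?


Birth: 1956-04-16
Reference: 2021-09-03
Year difference: 2021 - 1956 = 65

65 years old


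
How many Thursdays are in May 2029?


May 2029 has 31 days
Anchor: Jan 1, 2029. With p = 2029 - 1 = 2028: (p + p//4 - p//100 + p//400) mod 7 = (2028 + 507 - 20 + 5) mod 7 = 2520 mod 7 = 0 -> Monday (Mon=0 ... Sun=6)
Days before May (Jan-Apr): 120; May 1 index = (0 + 120) mod 7 = 1 -> Tuesday
First Thursday is May 3
Thursdays: 3, 10, 17, 24, 31

5 Thursdays


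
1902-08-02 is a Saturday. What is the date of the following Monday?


Current: Saturday
Target: Monday
Days ahead: 2

Next Monday: 1902-08-04


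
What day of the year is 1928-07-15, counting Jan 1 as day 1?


Date: July 15, 1928
Days in months 1 through 6: 182
Plus 15 days in July

Day of year: 197


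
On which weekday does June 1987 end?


June 1987 has 30 days
Anchor: Jan 1, 1987. With p = 1987 - 1 = 1986: (p + p//4 - p//100 + p//400) mod 7 = (1986 + 496 - 19 + 4) mod 7 = 2467 mod 7 = 3 -> Thursday (Mon=0 ... Sun=6)
Days before June (Jan-May): 151; June 1 index = (3 + 151) mod 7 = 0 -> Monday
Last day offset: 30 - 1 = 29 days
Weekday index = (0 + 29) mod 7 = 1

Tuesday, June 30


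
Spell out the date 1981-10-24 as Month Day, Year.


ISO 1981-10-24 parses as year=1981, month=10, day=24
Month 10 -> October

October 24, 1981


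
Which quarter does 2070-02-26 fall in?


Month: February (month 2)
Q1: Jan-Mar, Q2: Apr-Jun, Q3: Jul-Sep, Q4: Oct-Dec

Q1


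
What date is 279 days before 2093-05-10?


Start: 2093-05-10, subtract 279 days
Back 10 days from May 10 reaches April 30, 2093 -> 269 left
April 2093 has 30 days -> back to March 31, 2093 -> 239 left
March 2093 has 31 days -> back to February 28, 2093 -> 208 left
February 2093 has 28 days -> back to January 31, 2093 -> 180 left
January 2093 has 31 days -> back to December 31, 2092 -> 149 left
December 2092 has 31 days -> back to November 30, 2092 -> 118 left
November 2092 has 30 days -> back to October 31, 2092 -> 88 left
October 2092 has 31 days -> back to September 30, 2092 -> 57 left
September 2092 has 30 days -> back to August 31, 2092 -> 27 left
August 2092: 31 - 27 = 4 -> lands on August 4

Result: 2092-08-04


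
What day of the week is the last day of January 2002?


January 2002 has 31 days
Anchor: Jan 1, 2002. With p = 2002 - 1 = 2001: (p + p//4 - p//100 + p//400) mod 7 = (2001 + 500 - 20 + 5) mod 7 = 2486 mod 7 = 1 -> Tuesday (Mon=0 ... Sun=6)
January 1 is the anchor itself -> Tuesday
Last day offset: 31 - 1 = 30 days
Weekday index = (1 + 30) mod 7 = 3

Thursday, January 31


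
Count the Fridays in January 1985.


January 1985 has 31 days
Anchor: Jan 1, 1985. With p = 1985 - 1 = 1984: (p + p//4 - p//100 + p//400) mod 7 = (1984 + 496 - 19 + 4) mod 7 = 2465 mod 7 = 1 -> Tuesday (Mon=0 ... Sun=6)
January 1 is the anchor itself -> Tuesday
First Friday is January 4
Fridays: 4, 11, 18, 25

4 Fridays


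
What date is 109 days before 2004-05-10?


Start: 2004-05-10, subtract 109 days
Back 10 days from May 10 reaches April 30, 2004 -> 99 left
April 2004 has 30 days -> back to March 31, 2004 -> 69 left
March 2004 has 31 days -> back to February 29, 2004 -> 38 left
February 2004 has 29 days -> back to January 31, 2004 -> 9 left
January 2004: 31 - 9 = 22 -> lands on January 22

Result: 2004-01-22


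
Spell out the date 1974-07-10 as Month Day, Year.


ISO 1974-07-10 parses as year=1974, month=07, day=10
Month 7 -> July

July 10, 1974


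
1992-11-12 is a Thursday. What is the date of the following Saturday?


Current: Thursday
Target: Saturday
Days ahead: 2

Next Saturday: 1992-11-14


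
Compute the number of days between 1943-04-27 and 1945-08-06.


From 1943-04-27 to 1945-08-06
1943-04-27: days before April = 31 + 28 + 31 = 90 (1943 is not a leap year); day of year = 90 + 27 = 117
1945-08-06: days before August = 31 + 28 + 31 + 30 + 31 + 30 + 31 = 212 (1945 is not a leap year); day of year = 212 + 6 = 218
Rest of 1943: 365 - 117 = 248
Full years 1944 (366): 366
Total = 248 + 366 + 218 = 832

832 days


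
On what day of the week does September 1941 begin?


Target: September 1, 1941
Anchor: Jan 1, 1941. With p = 1941 - 1 = 1940: (p + p//4 - p//100 + p//400) mod 7 = (1940 + 485 - 19 + 4) mod 7 = 2410 mod 7 = 2 -> Wednesday (Mon=0 ... Sun=6)
Days before September (Jan-Aug): 243 days
Weekday index = (2 + 243) mod 7 = 0

Monday


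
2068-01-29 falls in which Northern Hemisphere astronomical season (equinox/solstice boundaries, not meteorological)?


Date: January 29
Astronomical Winter (approx.; exact equinox/solstice day varies by year): December 21 to March 19
January 29 falls within the Winter window

Winter


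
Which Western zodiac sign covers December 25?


Date: December 25
Conventional tropical zodiac dates: Capricorn from December 22 onward; Aquarius starts January 20
December 25 falls within the Capricorn range

Capricorn


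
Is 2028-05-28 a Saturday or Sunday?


Anchor: Jan 1, 2028. With p = 2028 - 1 = 2027: (p + p//4 - p//100 + p//400) mod 7 = (2027 + 506 - 20 + 5) mod 7 = 2518 mod 7 = 5 -> Saturday (Mon=0 ... Sun=6)
Day of year: 149; offset = 148
Weekday index = (5 + 148) mod 7 = 6 -> Sunday
Weekend days: Saturday, Sunday

Yes


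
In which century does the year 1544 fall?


Century = (year - 1) // 100 + 1
= (1544 - 1) // 100 + 1
= 1543 // 100 + 1
= 15 + 1

16th century


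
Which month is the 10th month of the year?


Month 10 of 12

October


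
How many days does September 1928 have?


September 1928

30 days


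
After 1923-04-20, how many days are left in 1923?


Day of year: 110 of 365
Remaining = 365 - 110

255 days


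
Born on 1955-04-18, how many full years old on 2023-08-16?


Birth: 1955-04-18
Reference: 2023-08-16
Year difference: 2023 - 1955 = 68

68 years old


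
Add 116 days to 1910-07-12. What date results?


Start: 1910-07-12, add 116 days
July 1910 has 31 days: 31 - 12 = 19 days to July 31 -> 97 left
August 1910 has 31 days -> 66 left
September 1910 has 30 days -> 36 left
October 1910 has 31 days -> 5 left
November 1910: 5 <= 30 -> lands on November 5

Result: 1910-11-05


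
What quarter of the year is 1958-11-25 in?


Month: November (month 11)
Q1: Jan-Mar, Q2: Apr-Jun, Q3: Jul-Sep, Q4: Oct-Dec

Q4


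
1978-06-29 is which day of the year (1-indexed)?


Date: June 29, 1978
Days in months 1 through 5: 151
Plus 29 days in June

Day of year: 180


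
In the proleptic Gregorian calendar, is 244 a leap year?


Gregorian leap year rule: divisible by 4, but not by 100, unless also by 400.
244 is divisible by 4 but not 100 -> leap year

Yes


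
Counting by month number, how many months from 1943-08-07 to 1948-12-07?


From August 1943 to December 1948
5 years * 12 = 60 months, plus 4 months = 64

64 months


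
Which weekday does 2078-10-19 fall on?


Date: October 19, 2078
Anchor: Jan 1, 2078. With p = 2078 - 1 = 2077: (p + p//4 - p//100 + p//400) mod 7 = (2077 + 519 - 20 + 5) mod 7 = 2581 mod 7 = 5 -> Saturday (Mon=0 ... Sun=6)
Days before October (Jan-Sep): 273; offset = 273 + 19 - 1 = 291
Weekday index = (5 + 291) mod 7 = 2

Day of the week: Wednesday


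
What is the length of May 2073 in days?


May 2073

31 days


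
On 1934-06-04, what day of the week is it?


Date: June 4, 1934
Anchor: Jan 1, 1934. With p = 1934 - 1 = 1933: (p + p//4 - p//100 + p//400) mod 7 = (1933 + 483 - 19 + 4) mod 7 = 2401 mod 7 = 0 -> Monday (Mon=0 ... Sun=6)
Days before June (Jan-May): 151; offset = 151 + 4 - 1 = 154
Weekday index = (0 + 154) mod 7 = 0

Day of the week: Monday


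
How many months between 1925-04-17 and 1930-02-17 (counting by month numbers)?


From April 1925 to February 1930
5 years * 12 = 60 months, minus 2 months = 58

58 months


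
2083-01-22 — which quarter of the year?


Month: January (month 1)
Q1: Jan-Mar, Q2: Apr-Jun, Q3: Jul-Sep, Q4: Oct-Dec

Q1


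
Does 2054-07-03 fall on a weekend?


Anchor: Jan 1, 2054. With p = 2054 - 1 = 2053: (p + p//4 - p//100 + p//400) mod 7 = (2053 + 513 - 20 + 5) mod 7 = 2551 mod 7 = 3 -> Thursday (Mon=0 ... Sun=6)
Day of year: 184; offset = 183
Weekday index = (3 + 183) mod 7 = 4 -> Friday
Weekend days: Saturday, Sunday

No


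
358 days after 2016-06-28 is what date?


Start: 2016-06-28, add 358 days
June 2016 has 30 days: 30 - 28 = 2 days to June 30 -> 356 left
July 2016 has 31 days -> 325 left
August 2016 has 31 days -> 294 left
September 2016 has 30 days -> 264 left
October 2016 has 31 days -> 233 left
November 2016 has 30 days -> 203 left
December 2016 has 31 days -> 172 left
January 2017 has 31 days -> 141 left
February 2017 has 28 days -> 113 left
March 2017 has 31 days -> 82 left
April 2017 has 30 days -> 52 left
May 2017 has 31 days -> 21 left
June 2017: 21 <= 30 -> lands on June 21

Result: 2017-06-21


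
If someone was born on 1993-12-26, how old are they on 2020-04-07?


Birth: 1993-12-26
Reference: 2020-04-07
Year difference: 2020 - 1993 = 27
Birthday not yet reached in 2020, subtract 1

26 years old


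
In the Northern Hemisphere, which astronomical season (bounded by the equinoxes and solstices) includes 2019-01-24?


Date: January 24
Astronomical Winter (approx.; exact equinox/solstice day varies by year): December 21 to March 19
January 24 falls within the Winter window

Winter


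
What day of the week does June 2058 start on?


Target: June 1, 2058
Anchor: Jan 1, 2058. With p = 2058 - 1 = 2057: (p + p//4 - p//100 + p//400) mod 7 = (2057 + 514 - 20 + 5) mod 7 = 2556 mod 7 = 1 -> Tuesday (Mon=0 ... Sun=6)
Days before June (Jan-May): 151 days
Weekday index = (1 + 151) mod 7 = 5

Saturday


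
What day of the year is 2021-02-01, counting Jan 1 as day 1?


Date: February 1, 2021
Days in months 1 through 1: 31
Plus 1 days in February

Day of year: 32


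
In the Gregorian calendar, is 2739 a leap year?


Gregorian leap year rule: divisible by 4, but not by 100, unless also by 400.
2739 is not divisible by 4 -> not a leap year

No


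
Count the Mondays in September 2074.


September 2074 has 30 days
Anchor: Jan 1, 2074. With p = 2074 - 1 = 2073: (p + p//4 - p//100 + p//400) mod 7 = (2073 + 518 - 20 + 5) mod 7 = 2576 mod 7 = 0 -> Monday (Mon=0 ... Sun=6)
Days before September (Jan-Aug): 243; September 1 index = (0 + 243) mod 7 = 5 -> Saturday
First Monday is September 3
Mondays: 3, 10, 17, 24

4 Mondays


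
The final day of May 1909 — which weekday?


May 1909 has 31 days
Anchor: Jan 1, 1909. With p = 1909 - 1 = 1908: (p + p//4 - p//100 + p//400) mod 7 = (1908 + 477 - 19 + 4) mod 7 = 2370 mod 7 = 4 -> Friday (Mon=0 ... Sun=6)
Days before May (Jan-Apr): 120; May 1 index = (4 + 120) mod 7 = 5 -> Saturday
Last day offset: 31 - 1 = 30 days
Weekday index = (5 + 30) mod 7 = 0

Monday, May 31


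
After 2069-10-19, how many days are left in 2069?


Day of year: 292 of 365
Remaining = 365 - 292

73 days


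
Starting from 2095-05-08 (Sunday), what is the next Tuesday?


Current: Sunday
Target: Tuesday
Days ahead: 2

Next Tuesday: 2095-05-10


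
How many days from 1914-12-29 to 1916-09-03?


From 1914-12-29 to 1916-09-03
1914-12-29: days before December = 31 + 28 + 31 + 30 + 31 + 30 + 31 + 31 + 30 + 31 + 30 = 334 (1914 is not a leap year); day of year = 334 + 29 = 363
1916-09-03: days before September = 31 + 29 + 31 + 30 + 31 + 30 + 31 + 31 = 244 (1916 is a leap year); day of year = 244 + 3 = 247
Rest of 1914: 365 - 363 = 2
Full years 1915 (365): 365
Total = 2 + 365 + 247 = 614

614 days


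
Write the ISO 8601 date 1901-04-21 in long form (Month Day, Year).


ISO 1901-04-21 parses as year=1901, month=04, day=21
Month 4 -> April

April 21, 1901


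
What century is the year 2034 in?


Century = (year - 1) // 100 + 1
= (2034 - 1) // 100 + 1
= 2033 // 100 + 1
= 20 + 1

21st century


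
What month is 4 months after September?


September is month 9
9 + 4 = 13; wrap: 13 - 12 = 1

January


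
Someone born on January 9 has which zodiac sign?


Date: January 9
Conventional tropical zodiac dates: Capricorn from December 22 onward; Aquarius starts January 20
January 9 falls within the Capricorn range

Capricorn


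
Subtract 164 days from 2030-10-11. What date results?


Start: 2030-10-11, subtract 164 days
Back 11 days from October 11 reaches September 30, 2030 -> 153 left
September 2030 has 30 days -> back to August 31, 2030 -> 123 left
August 2030 has 31 days -> back to July 31, 2030 -> 92 left
July 2030 has 31 days -> back to June 30, 2030 -> 61 left
June 2030 has 30 days -> back to May 31, 2030 -> 31 left
May 2030 has 31 days -> back to April 30, 2030 -> 0 left
April 2030: 30 - 0 = 30 -> lands on April 30

Result: 2030-04-30


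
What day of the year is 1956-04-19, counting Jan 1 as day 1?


Date: April 19, 1956
Days in months 1 through 3: 91
Plus 19 days in April

Day of year: 110


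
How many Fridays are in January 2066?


January 2066 has 31 days
Anchor: Jan 1, 2066. With p = 2066 - 1 = 2065: (p + p//4 - p//100 + p//400) mod 7 = (2065 + 516 - 20 + 5) mod 7 = 2566 mod 7 = 4 -> Friday (Mon=0 ... Sun=6)
January 1 is the anchor itself -> Friday
First Friday is January 1
Fridays: 1, 8, 15, 22, 29

5 Fridays


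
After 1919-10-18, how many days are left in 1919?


Day of year: 291 of 365
Remaining = 365 - 291

74 days


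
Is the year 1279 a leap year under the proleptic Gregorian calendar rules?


Gregorian leap year rule: divisible by 4, but not by 100, unless also by 400.
1279 is not divisible by 4 -> not a leap year

No


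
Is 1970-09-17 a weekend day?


Anchor: Jan 1, 1970. With p = 1970 - 1 = 1969: (p + p//4 - p//100 + p//400) mod 7 = (1969 + 492 - 19 + 4) mod 7 = 2446 mod 7 = 3 -> Thursday (Mon=0 ... Sun=6)
Day of year: 260; offset = 259
Weekday index = (3 + 259) mod 7 = 3 -> Thursday
Weekend days: Saturday, Sunday

No


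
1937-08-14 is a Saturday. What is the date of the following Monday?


Current: Saturday
Target: Monday
Days ahead: 2

Next Monday: 1937-08-16


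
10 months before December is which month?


December is month 12
12 - 10 = 2

February


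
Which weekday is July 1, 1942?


Target: July 1, 1942
Anchor: Jan 1, 1942. With p = 1942 - 1 = 1941: (p + p//4 - p//100 + p//400) mod 7 = (1941 + 485 - 19 + 4) mod 7 = 2411 mod 7 = 3 -> Thursday (Mon=0 ... Sun=6)
Days before July (Jan-Jun): 181 days
Weekday index = (3 + 181) mod 7 = 2

Wednesday


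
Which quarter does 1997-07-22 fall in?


Month: July (month 7)
Q1: Jan-Mar, Q2: Apr-Jun, Q3: Jul-Sep, Q4: Oct-Dec

Q3


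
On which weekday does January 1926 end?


January 1926 has 31 days
Anchor: Jan 1, 1926. With p = 1926 - 1 = 1925: (p + p//4 - p//100 + p//400) mod 7 = (1925 + 481 - 19 + 4) mod 7 = 2391 mod 7 = 4 -> Friday (Mon=0 ... Sun=6)
January 1 is the anchor itself -> Friday
Last day offset: 31 - 1 = 30 days
Weekday index = (4 + 30) mod 7 = 6

Sunday, January 31


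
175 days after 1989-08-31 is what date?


Start: 1989-08-31, add 175 days
August 31 is the last day of August 1989 -> 175 left
September 1989 has 30 days -> 145 left
October 1989 has 31 days -> 114 left
November 1989 has 30 days -> 84 left
December 1989 has 31 days -> 53 left
January 1990 has 31 days -> 22 left
February 1990: 22 <= 28 -> lands on February 22

Result: 1990-02-22


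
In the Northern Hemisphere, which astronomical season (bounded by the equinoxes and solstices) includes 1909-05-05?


Date: May 5
Astronomical Spring (approx.; exact equinox/solstice day varies by year): March 20 to June 20
May 5 falls within the Spring window

Spring


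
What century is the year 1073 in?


Century = (year - 1) // 100 + 1
= (1073 - 1) // 100 + 1
= 1072 // 100 + 1
= 10 + 1

11th century


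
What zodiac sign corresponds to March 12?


Date: March 12
Conventional tropical zodiac dates: Pisces from February 19 onward; Aries starts March 21
March 12 falls within the Pisces range

Pisces


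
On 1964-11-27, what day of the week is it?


Date: November 27, 1964
Anchor: Jan 1, 1964. With p = 1964 - 1 = 1963: (p + p//4 - p//100 + p//400) mod 7 = (1963 + 490 - 19 + 4) mod 7 = 2438 mod 7 = 2 -> Wednesday (Mon=0 ... Sun=6)
Days before November (Jan-Oct): 305; offset = 305 + 27 - 1 = 331
Weekday index = (2 + 331) mod 7 = 4

Day of the week: Friday


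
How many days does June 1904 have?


June 1904

30 days


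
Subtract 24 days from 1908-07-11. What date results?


Start: 1908-07-11, subtract 24 days
Back 11 days from July 11 reaches June 30, 1908 -> 13 left
June 1908: 30 - 13 = 17 -> lands on June 17

Result: 1908-06-17


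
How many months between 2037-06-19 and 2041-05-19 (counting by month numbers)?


From June 2037 to May 2041
4 years * 12 = 48 months, minus 1 month = 47

47 months


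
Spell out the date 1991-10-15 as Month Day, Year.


ISO 1991-10-15 parses as year=1991, month=10, day=15
Month 10 -> October

October 15, 1991


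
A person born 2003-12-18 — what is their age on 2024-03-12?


Birth: 2003-12-18
Reference: 2024-03-12
Year difference: 2024 - 2003 = 21
Birthday not yet reached in 2024, subtract 1

20 years old


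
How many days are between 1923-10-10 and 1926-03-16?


From 1923-10-10 to 1926-03-16
1923-10-10: days before October = 31 + 28 + 31 + 30 + 31 + 30 + 31 + 31 + 30 = 273 (1923 is not a leap year); day of year = 273 + 10 = 283
1926-03-16: days before March = 31 + 28 = 59 (1926 is not a leap year); day of year = 59 + 16 = 75
Rest of 1923: 365 - 283 = 82
Full years 1924 (366), 1925 (365): 731
Total = 82 + 731 + 75 = 888

888 days


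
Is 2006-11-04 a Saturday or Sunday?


Anchor: Jan 1, 2006. With p = 2006 - 1 = 2005: (p + p//4 - p//100 + p//400) mod 7 = (2005 + 501 - 20 + 5) mod 7 = 2491 mod 7 = 6 -> Sunday (Mon=0 ... Sun=6)
Day of year: 308; offset = 307
Weekday index = (6 + 307) mod 7 = 5 -> Saturday
Weekend days: Saturday, Sunday

Yes


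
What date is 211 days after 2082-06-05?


Start: 2082-06-05, add 211 days
June 2082 has 30 days: 30 - 5 = 25 days to June 30 -> 186 left
July 2082 has 31 days -> 155 left
August 2082 has 31 days -> 124 left
September 2082 has 30 days -> 94 left
October 2082 has 31 days -> 63 left
November 2082 has 30 days -> 33 left
December 2082 has 31 days -> 2 left
January 2083: 2 <= 31 -> lands on January 2

Result: 2083-01-02


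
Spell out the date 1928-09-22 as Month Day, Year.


ISO 1928-09-22 parses as year=1928, month=09, day=22
Month 9 -> September

September 22, 1928


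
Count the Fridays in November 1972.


November 1972 has 30 days
Anchor: Jan 1, 1972. With p = 1972 - 1 = 1971: (p + p//4 - p//100 + p//400) mod 7 = (1971 + 492 - 19 + 4) mod 7 = 2448 mod 7 = 5 -> Saturday (Mon=0 ... Sun=6)
Days before November (Jan-Oct): 305; November 1 index = (5 + 305) mod 7 = 2 -> Wednesday
First Friday is November 3
Fridays: 3, 10, 17, 24

4 Fridays


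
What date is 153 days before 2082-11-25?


Start: 2082-11-25, subtract 153 days
Back 25 days from November 25 reaches October 31, 2082 -> 128 left
October 2082 has 31 days -> back to September 30, 2082 -> 97 left
September 2082 has 30 days -> back to August 31, 2082 -> 67 left
August 2082 has 31 days -> back to July 31, 2082 -> 36 left
July 2082 has 31 days -> back to June 30, 2082 -> 5 left
June 2082: 30 - 5 = 25 -> lands on June 25

Result: 2082-06-25


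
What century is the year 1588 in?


Century = (year - 1) // 100 + 1
= (1588 - 1) // 100 + 1
= 1587 // 100 + 1
= 15 + 1

16th century


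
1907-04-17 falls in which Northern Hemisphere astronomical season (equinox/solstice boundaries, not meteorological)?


Date: April 17
Astronomical Spring (approx.; exact equinox/solstice day varies by year): March 20 to June 20
April 17 falls within the Spring window

Spring


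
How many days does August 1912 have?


August 1912

31 days


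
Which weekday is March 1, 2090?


Target: March 1, 2090
Anchor: Jan 1, 2090. With p = 2090 - 1 = 2089: (p + p//4 - p//100 + p//400) mod 7 = (2089 + 522 - 20 + 5) mod 7 = 2596 mod 7 = 6 -> Sunday (Mon=0 ... Sun=6)
Days before March (Jan-Feb): 59 days
Weekday index = (6 + 59) mod 7 = 2

Wednesday


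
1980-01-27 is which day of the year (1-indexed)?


Date: January 27, 1980
No months before January
Plus 27 days in January

Day of year: 27


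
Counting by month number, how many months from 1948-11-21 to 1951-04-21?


From November 1948 to April 1951
3 years * 12 = 36 months, minus 7 months = 29

29 months
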